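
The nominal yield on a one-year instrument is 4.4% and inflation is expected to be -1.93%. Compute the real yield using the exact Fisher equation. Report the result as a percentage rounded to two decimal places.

6.45%

By the Fisher identity, 1 + r = (1 + i)/(1 + π).
1 + r = 1.04400 / 0.98070 = 1.064546
r = 1.064546 − 1 = 6.4546%, i.e. 6.45%.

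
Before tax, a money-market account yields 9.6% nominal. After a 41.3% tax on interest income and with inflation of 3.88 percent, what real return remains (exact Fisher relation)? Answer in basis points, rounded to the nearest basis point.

169 basis points

After-tax nominal return = 9.6% × (1 − 0.413) = 5.6352%.
1 + r = 1.056352 / 1.03880 = 1.016896
After-tax real rate = 1.016896 − 1 → 169 basis points.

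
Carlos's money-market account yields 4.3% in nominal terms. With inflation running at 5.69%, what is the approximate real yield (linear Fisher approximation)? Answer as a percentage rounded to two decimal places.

-1.39%

r ≈ i − π = 4.3% − 5.69% = -1.39%.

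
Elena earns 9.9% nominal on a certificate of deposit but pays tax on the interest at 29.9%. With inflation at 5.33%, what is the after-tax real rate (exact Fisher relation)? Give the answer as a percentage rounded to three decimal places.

1.528%

After-tax nominal return = 9.9% × (1 − 0.299) = 6.9399%.
1 + r = 1.069399 / 1.05330 = 1.015284
After-tax real rate = 1.015284 − 1 → 1.528%.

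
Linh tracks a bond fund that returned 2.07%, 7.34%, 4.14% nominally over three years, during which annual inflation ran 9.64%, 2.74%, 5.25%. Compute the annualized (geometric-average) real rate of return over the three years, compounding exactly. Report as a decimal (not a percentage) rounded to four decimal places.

Nominal growth factor = 1.0207 × 1.0734 × 1.0414 = 1.14097802
Price-level growth factor = 1.0964 × 1.0274 × 1.0525 = 1.18557953
Real growth factor = 1.14097802 / 1.18557953 = 0.96237999
Annualized real rate = 0.96237999^(1/3) − 1 = -1.2701% → -0.0127.

-0.0127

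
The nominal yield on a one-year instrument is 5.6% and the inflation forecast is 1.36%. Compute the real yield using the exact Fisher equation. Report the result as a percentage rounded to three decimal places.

4.183%

1 + r = 1.05600 / 1.01360 = 1.041831
r = 1.041831 − 1 = 4.1831%, i.e. 4.183%.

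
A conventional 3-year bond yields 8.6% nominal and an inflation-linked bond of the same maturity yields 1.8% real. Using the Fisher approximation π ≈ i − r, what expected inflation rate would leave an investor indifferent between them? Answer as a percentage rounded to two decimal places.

π ≈ i − r = 8.6% − 1.8% → 6.80%.

6.80%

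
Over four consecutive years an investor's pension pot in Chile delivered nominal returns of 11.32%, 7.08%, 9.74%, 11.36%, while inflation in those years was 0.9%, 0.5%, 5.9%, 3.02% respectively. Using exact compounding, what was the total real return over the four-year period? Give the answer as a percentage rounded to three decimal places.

31.674%

Compound the nominal returns: 1.1132 × 1.0708 × 1.0974 × 1.1136 = 1.456719.
Compound inflation: 1.0090 × 1.0050 × 1.0590 × 1.0302 = 1.106305.
Deflate: 1.456719 / 1.106305 = 1.316743.
Total real return = 1.316743 − 1 → 31.674%.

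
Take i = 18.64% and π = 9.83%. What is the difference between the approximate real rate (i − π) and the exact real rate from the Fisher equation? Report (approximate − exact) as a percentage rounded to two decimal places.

0.79%

Approximate: r ≈ 18.640% − 9.830% = 8.8100%
Exact: (1 + 0.1864)/(1 + 0.0983) − 1 = 8.0215%
Error = 8.8100% − 8.0215% = 0.7885% → 0.79%.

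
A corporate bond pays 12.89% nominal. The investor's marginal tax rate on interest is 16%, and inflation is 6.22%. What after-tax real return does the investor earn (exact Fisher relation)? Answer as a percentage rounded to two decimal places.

4.34%

After-tax nominal return = 12.89% × (1 − 0.16) = 10.8276%.
1 + r = 1.108276 / 1.06220 = 1.043378
After-tax real rate = 1.043378 − 1 → 4.34%.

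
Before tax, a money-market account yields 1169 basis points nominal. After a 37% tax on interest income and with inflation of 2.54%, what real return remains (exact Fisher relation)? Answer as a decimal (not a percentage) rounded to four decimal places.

0.0471

After-tax nominal return = 11.69% × (1 − 0.37) = 7.3647%.
1 + r = 1.073647 / 1.02540 = 1.047052
After-tax real rate = 1.047052 − 1 → 0.0471.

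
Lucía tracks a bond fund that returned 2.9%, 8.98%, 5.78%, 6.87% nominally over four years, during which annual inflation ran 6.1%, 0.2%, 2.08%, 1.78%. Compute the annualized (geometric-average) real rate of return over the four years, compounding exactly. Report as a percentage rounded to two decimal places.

3.50%

Nominal growth factor = 1.0290 × 1.0898 × 1.0578 × 1.0687 = 1.26771477
Price-level growth factor = 1.0610 × 1.0020 × 1.0208 × 1.0178 = 1.10455212
Real growth factor = 1.26771477 / 1.10455212 = 1.14771838
Annualized real rate = 1.14771838^(1/4) − 1 = 3.5044% → 3.50%.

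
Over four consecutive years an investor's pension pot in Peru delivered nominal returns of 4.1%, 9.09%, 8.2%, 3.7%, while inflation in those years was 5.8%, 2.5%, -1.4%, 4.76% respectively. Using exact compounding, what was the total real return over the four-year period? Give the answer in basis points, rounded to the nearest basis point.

1375 basis points

Compound the nominal returns: 1.0410 × 1.0909 × 1.0820 × 1.0370 = 1.274212.
Compound inflation: 1.0580 × 1.0250 × 0.9860 × 1.0476 = 1.120165.
Deflate: 1.274212 / 1.120165 = 1.137522.
Total real return = 1.137522 − 1 → 1375 basis points.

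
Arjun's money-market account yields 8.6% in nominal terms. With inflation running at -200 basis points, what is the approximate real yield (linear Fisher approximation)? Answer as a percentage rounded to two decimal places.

10.60%

r ≈ i − π = 8.6% − (-2%) = 10.60%.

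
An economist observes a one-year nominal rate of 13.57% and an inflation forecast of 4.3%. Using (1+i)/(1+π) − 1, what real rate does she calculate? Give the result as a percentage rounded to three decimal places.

By the Fisher relation, 1 + r = (1 + i)/(1 + π).
1 + r = 1.13570 / 1.04300 = 1.088878
r = 1.088878 − 1 = 8.8878%, i.e. 8.888%.

8.888%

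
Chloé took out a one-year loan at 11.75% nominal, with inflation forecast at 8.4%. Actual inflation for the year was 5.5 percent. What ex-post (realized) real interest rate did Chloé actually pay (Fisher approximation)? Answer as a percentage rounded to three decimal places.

6.250%

Ex-post: 11.75% − 5.5% = 6.250%
So the realized real rate is 6.250%.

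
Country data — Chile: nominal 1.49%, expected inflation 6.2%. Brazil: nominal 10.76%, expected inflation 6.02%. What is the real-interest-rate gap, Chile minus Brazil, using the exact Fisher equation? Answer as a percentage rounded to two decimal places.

Chile: (1 + 0.0149)/(1 + 0.0620) − 1 = -4.4350%
Brazil: (1 + 0.1076)/(1 + 0.0602) − 1 = 4.4709%
Differential = -4.4350% − 4.4709% = -8.9059% → -8.91%.

-8.91%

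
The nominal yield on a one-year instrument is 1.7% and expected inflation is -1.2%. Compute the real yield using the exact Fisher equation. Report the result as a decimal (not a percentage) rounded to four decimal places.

0.0294

By the Fisher relation, 1 + r = (1 + i)/(1 + π).
1 + r = 1.01700 / 0.98800 = 1.029352
r = 1.029352 − 1 = 2.9352%, i.e. 0.0294.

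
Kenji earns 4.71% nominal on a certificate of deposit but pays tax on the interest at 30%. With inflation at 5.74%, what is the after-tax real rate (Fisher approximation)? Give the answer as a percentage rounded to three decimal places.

-2.443%

After-tax nominal return = 4.71% × (1 − 0.3) = 3.2970%.
r ≈ 3.2970% − 5.74% → -2.443%.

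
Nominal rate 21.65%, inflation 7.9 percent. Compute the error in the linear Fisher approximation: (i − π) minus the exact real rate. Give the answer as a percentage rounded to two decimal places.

1.01%

Approximate: r ≈ 21.650% − 7.900% = 13.7500%
Exact: (1 + 0.2165)/(1 + 0.0790) − 1 = 12.7433%
Error = 13.7500% − 12.7433% = 1.0067% → 1.01%.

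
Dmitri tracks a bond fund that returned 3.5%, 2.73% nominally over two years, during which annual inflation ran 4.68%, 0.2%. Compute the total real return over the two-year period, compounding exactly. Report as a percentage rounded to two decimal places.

1.37%

Compound the nominal returns: 1.0350 × 1.0273 = 1.063256.
Compound inflation: 1.0468 × 1.0020 = 1.048894.
Deflate: 1.063256 / 1.048894 = 1.013692.
Total real return = 1.013692 − 1 → 1.37%.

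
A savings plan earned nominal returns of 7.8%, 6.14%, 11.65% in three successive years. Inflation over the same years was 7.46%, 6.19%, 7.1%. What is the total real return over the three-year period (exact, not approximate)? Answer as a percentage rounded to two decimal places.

Nominal growth factor = 1.0780 × 1.0614 × 1.1165 = 1.277487
Price-level growth factor = 1.0746 × 1.0619 × 1.0710 = 1.222137
Real growth factor = 1.277487 / 1.222137 = 1.045290
Total real return = 1.045290 − 1 → 4.53%.

4.53%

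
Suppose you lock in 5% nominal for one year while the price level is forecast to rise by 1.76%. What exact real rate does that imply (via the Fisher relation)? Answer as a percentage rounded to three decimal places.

1 + r = 1.05000 / 1.01760 = 1.031840
r = 1.031840 − 1 = 3.1840%, i.e. 3.184%.

3.184%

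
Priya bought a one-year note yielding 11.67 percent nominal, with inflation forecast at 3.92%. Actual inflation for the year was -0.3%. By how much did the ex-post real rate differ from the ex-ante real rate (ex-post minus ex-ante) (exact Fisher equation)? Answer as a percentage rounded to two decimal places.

4.55%

Ex-ante: (1 + 0.1167)/(1 + 0.0392) − 1 = 7.4577%
Ex-post: (1 + 0.1167)/(1 − 0.0030) − 1 = 12.0060%
Difference (ex-post − ex-ante) = 4.5484% → 4.55%.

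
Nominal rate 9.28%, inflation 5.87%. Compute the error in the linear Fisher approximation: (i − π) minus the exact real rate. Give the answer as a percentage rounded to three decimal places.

Approximate: r ≈ 9.280% − 5.870% = 3.4100%
Exact: (1 + 0.0928)/(1 + 0.0587) − 1 = 3.2209%
Error = 3.4100% − 3.2209% = 0.1891% → 0.189%.

0.189%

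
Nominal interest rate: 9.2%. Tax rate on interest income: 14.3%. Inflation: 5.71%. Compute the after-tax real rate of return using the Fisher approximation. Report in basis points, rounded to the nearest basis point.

After-tax nominal return = 9.2% × (1 − 0.143) = 7.8844%.
r ≈ 7.8844% − 5.71% → 217 basis points.

217 basis points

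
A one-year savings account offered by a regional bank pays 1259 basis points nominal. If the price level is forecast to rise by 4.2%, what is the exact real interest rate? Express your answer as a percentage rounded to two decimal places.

1 + r = 1.12590 / 1.04200 = 1.080518
r = 1.080518 − 1 = 8.0518%, i.e. 8.05%.

8.05%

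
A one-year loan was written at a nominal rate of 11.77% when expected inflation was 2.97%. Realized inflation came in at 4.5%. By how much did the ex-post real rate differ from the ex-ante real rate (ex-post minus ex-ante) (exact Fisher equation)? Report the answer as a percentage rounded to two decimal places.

-1.59%

Ex-ante: (1 + 0.1177)/(1 + 0.0297) − 1 = 8.5462%
Ex-post: (1 + 0.1177)/(1 + 0.0450) − 1 = 6.9569%
Difference (ex-post − ex-ante) = -1.5892% → -1.59%.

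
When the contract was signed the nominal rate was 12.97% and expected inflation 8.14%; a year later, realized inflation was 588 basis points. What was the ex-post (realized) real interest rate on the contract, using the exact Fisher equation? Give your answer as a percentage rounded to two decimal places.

Ex-post: (1 + 0.1297)/(1 + 0.0588) − 1 = 6.6963%
So the realized real rate is 6.70%.

6.70%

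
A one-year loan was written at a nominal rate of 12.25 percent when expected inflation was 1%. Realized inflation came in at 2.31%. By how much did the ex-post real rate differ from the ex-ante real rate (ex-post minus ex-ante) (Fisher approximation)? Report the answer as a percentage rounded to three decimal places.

Ex-ante: 12.25% − 1% = 11.250%
Ex-post: 12.25% − 2.31% = 9.940%
Difference (ex-post − ex-ante) = -1.3100% → -1.310%.

-1.310%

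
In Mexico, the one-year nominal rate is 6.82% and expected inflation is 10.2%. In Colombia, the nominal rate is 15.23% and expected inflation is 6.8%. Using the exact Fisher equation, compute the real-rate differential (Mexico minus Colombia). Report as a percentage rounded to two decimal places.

Mexico: (1 + 0.0682)/(1 + 0.1020) − 1 = -3.0672%
Colombia: (1 + 0.1523)/(1 + 0.0680) − 1 = 7.8933%
Differential = -3.0672% − 7.8933% = -10.9604% → -10.96%.

-10.96%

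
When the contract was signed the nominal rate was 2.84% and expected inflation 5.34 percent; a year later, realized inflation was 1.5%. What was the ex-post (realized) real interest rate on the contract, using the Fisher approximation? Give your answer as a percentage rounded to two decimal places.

1.34%

Ex-post: 2.84% − 1.5% = 1.340%
So the realized real rate is 1.34%.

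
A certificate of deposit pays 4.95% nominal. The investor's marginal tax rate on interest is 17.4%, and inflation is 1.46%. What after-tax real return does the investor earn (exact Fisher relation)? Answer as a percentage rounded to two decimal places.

After-tax nominal return = 4.95% × (1 − 0.174) = 4.0887%.
1 + r = 1.040887 / 1.01460 = 1.025909
After-tax real rate = 1.025909 − 1 → 2.59%.

2.59%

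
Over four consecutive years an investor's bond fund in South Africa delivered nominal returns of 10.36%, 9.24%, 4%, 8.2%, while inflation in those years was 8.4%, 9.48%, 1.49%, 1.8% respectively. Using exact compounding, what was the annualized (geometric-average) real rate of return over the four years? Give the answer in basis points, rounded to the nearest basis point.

Compound the nominal returns: 1.1036 × 1.0924 × 1.0400 × 1.0820 = 1.35660678.
Compound inflation: 1.0840 × 1.0948 × 1.0149 × 1.0180 = 1.22612600.
Deflate: 1.35660678 / 1.22612600 = 1.10641711.
Annualized real rate = 1.10641711^(1/4) − 1 = 2.5604% → 256 basis points.

256 basis points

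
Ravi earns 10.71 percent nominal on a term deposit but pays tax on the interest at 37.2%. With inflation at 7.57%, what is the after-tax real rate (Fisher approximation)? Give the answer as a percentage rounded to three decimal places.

After-tax nominal return = 10.71% × (1 − 0.372) = 6.72588%.
r ≈ 6.72588% − 7.57% → -0.844%.

-0.844%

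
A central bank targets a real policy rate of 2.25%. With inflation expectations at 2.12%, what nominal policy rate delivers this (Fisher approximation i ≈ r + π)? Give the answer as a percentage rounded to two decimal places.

4.37%

i ≈ r + π = 2.25% + 2.12% = 4.37%.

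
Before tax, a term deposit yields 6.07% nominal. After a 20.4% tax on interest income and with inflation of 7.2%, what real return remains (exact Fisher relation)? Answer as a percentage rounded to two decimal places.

-2.21%

After-tax nominal return = 6.07% × (1 − 0.204) = 4.83172%.
1 + r = 1.0483172 / 1.07200 = 0.977908
After-tax real rate = 0.977908 − 1 → -2.21%.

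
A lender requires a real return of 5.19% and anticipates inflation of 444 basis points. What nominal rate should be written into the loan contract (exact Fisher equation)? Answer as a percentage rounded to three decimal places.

9.860%

(1 + i) = (1 + r)(1 + π) = 1.05190 × 1.04440 = 1.09860436
i = 1.09860436 − 1, so the required nominal rate is 9.860%.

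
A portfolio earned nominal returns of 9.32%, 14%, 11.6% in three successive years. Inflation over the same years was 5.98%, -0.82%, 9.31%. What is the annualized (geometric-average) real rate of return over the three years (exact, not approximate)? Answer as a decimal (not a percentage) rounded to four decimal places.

Nominal growth factor = 1.0932 × 1.1400 × 1.1160 = 1.39081277
Price-level growth factor = 1.0598 × 0.9918 × 1.0931 = 1.14896795
Real growth factor = 1.39081277 / 1.14896795 = 1.21048874
Annualized real rate = 1.21048874^(1/3) − 1 = 6.5746% → 0.0657.

0.0657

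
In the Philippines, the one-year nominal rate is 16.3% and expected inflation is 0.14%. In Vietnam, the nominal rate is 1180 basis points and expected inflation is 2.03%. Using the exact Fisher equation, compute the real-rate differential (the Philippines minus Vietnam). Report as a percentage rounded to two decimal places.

6.56%

The Philippines: (1 + 0.1630)/(1 + 0.0014) − 1 = 16.1374%
Vietnam: (1 + 0.1180)/(1 + 0.0203) − 1 = 9.5756%
Differential = 16.1374% − 9.5756% = 6.5618% → 6.56%.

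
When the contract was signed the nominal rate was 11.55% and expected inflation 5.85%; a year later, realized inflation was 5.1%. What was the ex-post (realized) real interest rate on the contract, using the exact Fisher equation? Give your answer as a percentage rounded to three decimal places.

6.137%

Ex-post: (1 + 0.1155)/(1 + 0.0510) − 1 = 6.1370%
So the realized real rate is 6.137%.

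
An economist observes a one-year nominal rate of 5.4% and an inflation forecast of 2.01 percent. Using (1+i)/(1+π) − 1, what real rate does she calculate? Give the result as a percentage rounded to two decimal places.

3.32%

By the Fisher identity, 1 + r = (1 + i)/(1 + π).
1 + r = 1.05400 / 1.02010 = 1.033232
r = 1.033232 − 1 = 3.3232%, i.e. 3.32%.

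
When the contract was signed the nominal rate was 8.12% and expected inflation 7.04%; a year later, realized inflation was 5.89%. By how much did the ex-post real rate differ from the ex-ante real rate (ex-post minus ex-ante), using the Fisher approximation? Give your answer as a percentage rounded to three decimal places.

1.150%

Ex-ante: 8.12% − 7.04% = 1.080%
Ex-post: 8.12% − 5.89% = 2.230%
Difference (ex-post − ex-ante) = 1.1500% → 1.150%.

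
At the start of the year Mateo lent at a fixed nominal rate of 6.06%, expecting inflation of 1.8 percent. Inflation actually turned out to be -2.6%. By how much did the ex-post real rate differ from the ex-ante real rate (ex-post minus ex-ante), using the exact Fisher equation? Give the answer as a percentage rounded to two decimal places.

4.71%

Ex-ante: (1 + 0.0606)/(1 + 0.0180) − 1 = 4.1847%
Ex-post: (1 + 0.0606)/(1 − 0.0260) − 1 = 8.8912%
Difference (ex-post − ex-ante) = 4.7065% → 4.71%.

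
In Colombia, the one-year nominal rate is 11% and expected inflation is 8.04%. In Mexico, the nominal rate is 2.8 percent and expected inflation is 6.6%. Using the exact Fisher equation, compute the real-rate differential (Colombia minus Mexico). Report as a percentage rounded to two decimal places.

6.30%

Colombia: (1 + 0.1100)/(1 + 0.0804) − 1 = 2.7397%
Mexico: (1 + 0.0280)/(1 + 0.0660) − 1 = -3.5647%
Differential = 2.7397% − (-3.5647%) = 6.3045% → 6.30%.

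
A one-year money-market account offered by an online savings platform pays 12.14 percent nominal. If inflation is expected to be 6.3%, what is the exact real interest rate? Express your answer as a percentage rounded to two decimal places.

5.49%

By the Fisher identity, 1 + r = (1 + i)/(1 + π).
1 + r = 1.12140 / 1.06300 = 1.054939
r = 1.054939 − 1 = 5.4939%, i.e. 5.49%.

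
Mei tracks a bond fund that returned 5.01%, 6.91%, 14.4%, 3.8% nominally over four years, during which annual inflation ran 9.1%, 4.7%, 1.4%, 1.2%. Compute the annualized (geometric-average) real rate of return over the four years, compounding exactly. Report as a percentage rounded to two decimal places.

Compound the nominal returns: 1.0501 × 1.0691 × 1.1440 × 1.0380 = 1.33312958.
Compound inflation: 1.0910 × 1.0470 × 1.0140 × 1.0120 = 1.17216810.
Deflate: 1.33312958 / 1.17216810 = 1.13731945.
Annualized real rate = 1.13731945^(1/4) − 1 = 3.2692% → 3.27%.

3.27%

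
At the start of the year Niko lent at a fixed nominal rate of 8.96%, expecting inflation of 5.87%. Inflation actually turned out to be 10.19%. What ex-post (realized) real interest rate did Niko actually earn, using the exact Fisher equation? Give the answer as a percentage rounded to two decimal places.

-1.12%

Ex-post: (1 + 0.0896)/(1 + 0.1019) − 1 = -1.1163%
So the realized real rate is -1.12%.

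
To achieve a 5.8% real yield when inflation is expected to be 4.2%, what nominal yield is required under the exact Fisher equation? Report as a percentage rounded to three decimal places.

10.244%

(1 + i) = (1 + r)(1 + π) = 1.05800 × 1.04200 = 1.102436
i = 1.102436 − 1, so the required nominal rate is 10.244%.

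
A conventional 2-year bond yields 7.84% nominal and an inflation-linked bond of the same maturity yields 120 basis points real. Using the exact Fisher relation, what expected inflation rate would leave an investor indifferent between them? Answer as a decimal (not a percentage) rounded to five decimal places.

0.06561

(1 + π) = (1 + i)/(1 + r) = 1.07840 / 1.01200 = 1.065613
Break-even inflation = 1.065613 − 1 → 0.06561.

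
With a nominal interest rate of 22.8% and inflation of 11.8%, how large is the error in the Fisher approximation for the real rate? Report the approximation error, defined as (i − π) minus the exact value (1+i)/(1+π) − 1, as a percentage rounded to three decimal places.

1.161%

Approximate: r ≈ 22.800% − 11.800% = 11.0000%
Exact: (1 + 0.2280)/(1 + 0.1180) − 1 = 9.8390%
Error = 11.0000% − 9.8390% = 1.1610% → 1.161%.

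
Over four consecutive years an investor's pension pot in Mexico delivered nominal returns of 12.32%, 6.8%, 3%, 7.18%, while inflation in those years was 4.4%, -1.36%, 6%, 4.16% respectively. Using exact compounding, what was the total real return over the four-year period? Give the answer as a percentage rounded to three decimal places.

Nominal growth factor = 1.1232 × 1.0680 × 1.0300 × 1.0718 = 1.324278
Price-level growth factor = 1.0440 × 0.9864 × 1.0600 × 1.0416 = 1.137000
Real growth factor = 1.324278 / 1.137000 = 1.164713
Total real return = 1.164713 − 1 → 16.471%.

16.471%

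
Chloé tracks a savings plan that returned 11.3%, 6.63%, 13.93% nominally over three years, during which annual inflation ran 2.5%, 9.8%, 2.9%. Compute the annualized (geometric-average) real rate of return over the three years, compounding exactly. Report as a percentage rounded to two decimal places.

5.30%

Nominal growth factor = 1.1130 × 1.0663 × 1.1393 = 1.35211201
Price-level growth factor = 1.0250 × 1.0980 × 1.0290 = 1.15808805
Real growth factor = 1.35211201 / 1.15808805 = 1.16753818
Annualized real rate = 1.16753818^(1/3) − 1 = 5.2989% → 5.30%.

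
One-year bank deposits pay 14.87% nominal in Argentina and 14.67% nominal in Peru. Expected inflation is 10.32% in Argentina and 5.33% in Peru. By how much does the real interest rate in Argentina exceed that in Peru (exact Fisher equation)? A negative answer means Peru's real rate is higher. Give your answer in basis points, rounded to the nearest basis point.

-474 basis points

Argentina: (1 + 0.1487)/(1 + 0.1032) − 1 = 4.1244%
Peru: (1 + 0.1467)/(1 + 0.0533) − 1 = 8.8674%
Differential = 4.1244% − 8.8674% = -4.7430% → -474 basis points.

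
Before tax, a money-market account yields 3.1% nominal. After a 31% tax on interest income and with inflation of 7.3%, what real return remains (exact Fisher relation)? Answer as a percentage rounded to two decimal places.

After-tax nominal return = 3.1% × (1 − 0.31) = 2.1390%.
1 + r = 1.02139 / 1.07300 = 0.951901
After-tax real rate = 0.951901 − 1 → -4.81%.

-4.81%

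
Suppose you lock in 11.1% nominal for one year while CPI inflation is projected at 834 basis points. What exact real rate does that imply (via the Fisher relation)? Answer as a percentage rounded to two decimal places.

By the Fisher relation, 1 + r = (1 + i)/(1 + π).
1 + r = 1.11100 / 1.08340 = 1.025475
r = 1.025475 − 1 = 2.5475%, i.e. 2.55%.

2.55%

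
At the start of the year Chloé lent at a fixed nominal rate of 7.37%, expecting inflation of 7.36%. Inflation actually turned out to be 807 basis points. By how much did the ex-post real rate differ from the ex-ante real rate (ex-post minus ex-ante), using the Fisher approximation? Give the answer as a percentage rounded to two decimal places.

-0.71%

Ex-ante: 7.37% − 7.36% = 0.010%
Ex-post: 7.37% − 8.07% = -0.700%
Difference (ex-post − ex-ante) = -0.7100% → -0.71%.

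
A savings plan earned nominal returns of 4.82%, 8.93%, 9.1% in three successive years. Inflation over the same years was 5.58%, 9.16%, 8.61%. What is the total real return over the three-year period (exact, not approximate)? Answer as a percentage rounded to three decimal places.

-0.482%

Nominal growth factor = 1.0482 × 1.0893 × 1.0910 = 1.245708
Price-level growth factor = 1.0558 × 1.0916 × 1.0861 = 1.251743
Real growth factor = 1.245708 / 1.251743 = 0.995179
Total real return = 0.995179 − 1 → -0.482%.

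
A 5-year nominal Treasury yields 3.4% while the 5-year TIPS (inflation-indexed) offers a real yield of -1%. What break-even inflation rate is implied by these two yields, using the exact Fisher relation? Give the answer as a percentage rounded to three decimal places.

(1 + π) = (1 + i)/(1 + r) = 1.03400 / 0.99000 = 1.044444
Break-even inflation = 1.044444 − 1 → 4.444%.

4.444%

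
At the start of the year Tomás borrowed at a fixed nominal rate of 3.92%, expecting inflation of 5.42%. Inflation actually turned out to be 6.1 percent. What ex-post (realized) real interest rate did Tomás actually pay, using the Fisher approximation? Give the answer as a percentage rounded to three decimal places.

Ex-post: 3.92% − 6.1% = -2.180%
So the realized real rate is -2.180%.

-2.180%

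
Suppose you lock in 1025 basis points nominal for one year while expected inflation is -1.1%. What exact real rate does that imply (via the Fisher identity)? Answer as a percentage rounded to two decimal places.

11.48%

By the Fisher identity, 1 + r = (1 + i)/(1 + π).
1 + r = 1.10250 / 0.98900 = 1.114762
r = 1.114762 − 1 = 11.4762%, i.e. 11.48%.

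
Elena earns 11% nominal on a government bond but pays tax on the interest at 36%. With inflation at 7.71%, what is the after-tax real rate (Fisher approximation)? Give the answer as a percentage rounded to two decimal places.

After-tax nominal return = 11% × (1 − 0.36) = 7.0400%.
r ≈ 7.0400% − 7.71% → -0.67%.

-0.67%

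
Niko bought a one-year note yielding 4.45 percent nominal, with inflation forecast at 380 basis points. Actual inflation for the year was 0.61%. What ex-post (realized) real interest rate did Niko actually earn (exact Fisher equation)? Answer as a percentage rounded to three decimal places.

Ex-post: (1 + 0.0445)/(1 + 0.0061) − 1 = 3.8167%
So the realized real rate is 3.817%.

3.817%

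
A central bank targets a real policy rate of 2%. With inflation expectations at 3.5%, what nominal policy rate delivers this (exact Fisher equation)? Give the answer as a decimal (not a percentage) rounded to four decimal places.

0.0557

(1 + i) = (1 + r)(1 + π) = 1.02000 × 1.03500 = 1.05570
i = 1.05570 − 1, so the required nominal rate is 0.0557.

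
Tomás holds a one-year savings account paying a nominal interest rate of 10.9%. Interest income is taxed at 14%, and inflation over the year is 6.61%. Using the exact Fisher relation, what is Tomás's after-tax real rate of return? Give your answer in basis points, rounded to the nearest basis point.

After-tax nominal return = 10.9% × (1 − 0.14) = 9.3740%.
1 + r = 1.09374 / 1.06610 = 1.025926
After-tax real rate = 1.025926 − 1 → 259 basis points.

259 basis points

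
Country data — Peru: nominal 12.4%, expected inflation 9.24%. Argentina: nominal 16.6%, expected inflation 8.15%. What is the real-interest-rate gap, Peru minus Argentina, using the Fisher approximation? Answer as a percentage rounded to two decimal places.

Peru: 12.4% − 9.24% = 3.160%
Argentina: 16.6% − 8.15% = 8.450%
Differential = -5.290% → -5.29%.

-5.29%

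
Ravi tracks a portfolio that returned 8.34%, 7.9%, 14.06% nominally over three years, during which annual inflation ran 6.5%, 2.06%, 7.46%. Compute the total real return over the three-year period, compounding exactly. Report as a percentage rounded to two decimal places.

14.15%

Nominal growth factor = 1.0834 × 1.0790 × 1.1406 = 1.333348
Price-level growth factor = 1.0650 × 1.0206 × 1.0746 = 1.168025
Real growth factor = 1.333348 / 1.168025 = 1.141541
Total real return = 1.141541 − 1 → 14.15%.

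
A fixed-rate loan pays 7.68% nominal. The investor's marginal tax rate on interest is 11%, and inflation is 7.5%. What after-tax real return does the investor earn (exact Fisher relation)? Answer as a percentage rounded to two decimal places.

-0.62%

After-tax nominal return = 7.68% × (1 − 0.11) = 6.8352%.
1 + r = 1.068352 / 1.07500 = 0.993816
After-tax real rate = 0.993816 − 1 → -0.62%.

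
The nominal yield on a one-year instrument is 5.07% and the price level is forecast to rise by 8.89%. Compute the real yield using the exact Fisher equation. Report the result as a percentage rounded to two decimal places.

By the Fisher equation, 1 + r = (1 + i)/(1 + π).
1 + r = 1.05070 / 1.08890 = 0.964919
r = 0.964919 − 1 = -3.5081%, i.e. -3.51%.

-3.51%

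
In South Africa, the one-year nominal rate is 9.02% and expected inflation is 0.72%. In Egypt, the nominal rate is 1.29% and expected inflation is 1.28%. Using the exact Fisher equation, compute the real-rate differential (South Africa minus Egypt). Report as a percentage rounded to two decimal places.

8.23%

South Africa: (1 + 0.0902)/(1 + 0.0072) − 1 = 8.2407%
Egypt: (1 + 0.0129)/(1 + 0.0128) − 1 = 0.0099%
Differential = 8.2407% − 0.0099% = 8.2308% → 8.23%.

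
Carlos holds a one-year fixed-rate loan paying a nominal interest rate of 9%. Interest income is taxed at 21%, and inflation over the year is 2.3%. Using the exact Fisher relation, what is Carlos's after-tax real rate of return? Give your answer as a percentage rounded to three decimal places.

After-tax nominal return = 9% × (1 − 0.21) = 7.1100%.
1 + r = 1.07110 / 1.02300 = 1.047019
After-tax real rate = 1.047019 − 1 → 4.702%.

4.702%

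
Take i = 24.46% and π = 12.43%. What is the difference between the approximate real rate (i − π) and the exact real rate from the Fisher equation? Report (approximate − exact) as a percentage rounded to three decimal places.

1.330%

Approximate: r ≈ 24.460% − 12.430% = 12.0300%
Exact: (1 + 0.2446)/(1 + 0.1243) − 1 = 10.7000%
Error = 12.0300% − 10.7000% = 1.3300% → 1.330%.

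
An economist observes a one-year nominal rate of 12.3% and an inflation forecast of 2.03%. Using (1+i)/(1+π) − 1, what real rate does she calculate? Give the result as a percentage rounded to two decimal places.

By the Fisher identity, 1 + r = (1 + i)/(1 + π).
1 + r = 1.12300 / 1.02030 = 1.100657
r = 1.100657 − 1 = 10.0657%, i.e. 10.07%.

10.07%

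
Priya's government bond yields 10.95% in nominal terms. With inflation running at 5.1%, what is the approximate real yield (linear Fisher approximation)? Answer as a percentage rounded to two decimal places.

5.85%

r ≈ i − π = 10.95% − 5.1% = 5.85%.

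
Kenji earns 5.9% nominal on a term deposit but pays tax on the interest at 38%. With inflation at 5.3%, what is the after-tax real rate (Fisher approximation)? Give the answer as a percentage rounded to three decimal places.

-1.642%

After-tax nominal return = 5.9% × (1 − 0.38) = 3.6580%.
r ≈ 3.6580% − 5.3% → -1.642%.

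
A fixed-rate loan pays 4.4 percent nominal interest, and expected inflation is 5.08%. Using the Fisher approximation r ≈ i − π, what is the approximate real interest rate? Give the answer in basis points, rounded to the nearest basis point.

-68 basis points

r ≈ i − π = 4.4% − 5.08% = -68 basis points.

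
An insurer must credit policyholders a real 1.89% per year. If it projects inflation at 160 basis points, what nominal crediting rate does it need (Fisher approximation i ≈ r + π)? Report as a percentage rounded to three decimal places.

i ≈ r + π = 1.89% + 1.6% = 3.490%.

3.490%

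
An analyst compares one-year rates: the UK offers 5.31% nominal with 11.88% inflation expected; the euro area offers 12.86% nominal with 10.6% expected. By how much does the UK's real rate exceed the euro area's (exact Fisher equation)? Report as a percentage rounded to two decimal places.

The UK: (1 + 0.0531)/(1 + 0.1188) − 1 = -5.8724%
The euro area: (1 + 0.1286)/(1 + 0.1060) − 1 = 2.0434%
Differential = -5.8724% − 2.0434% = -7.9158% → -7.92%.

-7.92%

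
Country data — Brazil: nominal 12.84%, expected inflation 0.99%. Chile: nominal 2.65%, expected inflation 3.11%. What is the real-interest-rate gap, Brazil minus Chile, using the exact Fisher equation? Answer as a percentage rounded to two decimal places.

Brazil: (1 + 0.1284)/(1 + 0.0099) − 1 = 11.7338%
Chile: (1 + 0.0265)/(1 + 0.0311) − 1 = -0.4461%
Differential = 11.7338% − (-0.4461%) = 12.1800% → 12.18%.

12.18%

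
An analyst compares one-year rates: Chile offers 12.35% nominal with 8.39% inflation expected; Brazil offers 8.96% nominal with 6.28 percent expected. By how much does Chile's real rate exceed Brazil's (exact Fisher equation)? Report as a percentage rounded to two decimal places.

1.13%

Chile: (1 + 0.1235)/(1 + 0.0839) − 1 = 3.6535%
Brazil: (1 + 0.0896)/(1 + 0.0628) − 1 = 2.5216%
Differential = 3.6535% − 2.5216% = 1.1318% → 1.13%.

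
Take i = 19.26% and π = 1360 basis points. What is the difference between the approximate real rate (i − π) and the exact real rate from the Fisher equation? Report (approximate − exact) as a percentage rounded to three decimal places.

0.678%

Approximate: r ≈ 19.260% − 13.600% = 5.6600%
Exact: (1 + 0.1926)/(1 + 0.1360) − 1 = 4.9824%
Error = 5.6600% − 4.9824% = 0.6776% → 0.678%.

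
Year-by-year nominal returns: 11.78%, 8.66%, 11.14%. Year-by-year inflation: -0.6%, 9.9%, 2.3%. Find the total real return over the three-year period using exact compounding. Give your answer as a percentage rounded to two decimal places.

20.79%

Nominal growth factor = 1.1178 × 1.0866 × 1.1114 = 1.349908
Price-level growth factor = 0.9940 × 1.0990 × 1.0230 = 1.117531
Real growth factor = 1.349908 / 1.117531 = 1.207938
Total real return = 1.207938 − 1 → 20.79%.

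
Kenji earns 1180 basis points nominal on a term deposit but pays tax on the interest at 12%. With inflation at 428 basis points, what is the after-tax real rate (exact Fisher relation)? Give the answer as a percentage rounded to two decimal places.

5.85%

After-tax nominal return = 11.8% × (1 − 0.12) = 10.3840%.
1 + r = 1.10384 / 1.04280 = 1.058535
After-tax real rate = 1.058535 − 1 → 5.85%.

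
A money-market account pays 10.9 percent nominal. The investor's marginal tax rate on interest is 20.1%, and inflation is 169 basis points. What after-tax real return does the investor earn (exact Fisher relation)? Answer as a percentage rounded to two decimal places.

After-tax nominal return = 10.9% × (1 − 0.201) = 8.7091%.
1 + r = 1.087091 / 1.01690 = 1.069024
After-tax real rate = 1.069024 − 1 → 6.90%.

6.90%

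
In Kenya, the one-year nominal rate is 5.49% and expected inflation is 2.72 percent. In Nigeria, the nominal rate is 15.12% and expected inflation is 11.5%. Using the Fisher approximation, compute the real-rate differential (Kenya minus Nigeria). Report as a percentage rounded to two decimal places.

Kenya: 5.49% − 2.72% = 2.770%
Nigeria: 15.12% − 11.5% = 3.620%
Differential = -0.850% → -0.85%.

-0.85%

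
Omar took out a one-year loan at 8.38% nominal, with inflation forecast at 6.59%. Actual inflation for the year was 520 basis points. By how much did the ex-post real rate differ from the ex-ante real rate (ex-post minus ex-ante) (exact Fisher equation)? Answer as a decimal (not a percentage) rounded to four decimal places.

0.0134

Ex-ante: (1 + 0.0838)/(1 + 0.0659) − 1 = 1.6793%
Ex-post: (1 + 0.0838)/(1 + 0.0520) − 1 = 3.0228%
Difference (ex-post − ex-ante) = 1.3435% → 0.0134.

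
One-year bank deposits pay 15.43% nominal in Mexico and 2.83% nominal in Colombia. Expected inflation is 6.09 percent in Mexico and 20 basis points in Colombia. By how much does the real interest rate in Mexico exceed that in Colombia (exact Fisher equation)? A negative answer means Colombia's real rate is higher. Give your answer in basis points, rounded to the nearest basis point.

618 basis points

Mexico: (1 + 0.1543)/(1 + 0.0609) − 1 = 8.8038%
Colombia: (1 + 0.0283)/(1 + 0.0020) − 1 = 2.6248%
Differential = 8.8038% − 2.6248% = 6.1791% → 618 basis points.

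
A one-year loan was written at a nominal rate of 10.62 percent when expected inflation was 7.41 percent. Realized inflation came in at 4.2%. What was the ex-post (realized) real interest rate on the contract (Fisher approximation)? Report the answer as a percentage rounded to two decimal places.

Ex-post: 10.62% − 4.2% = 6.420%
So the realized real rate is 6.42%.

6.42%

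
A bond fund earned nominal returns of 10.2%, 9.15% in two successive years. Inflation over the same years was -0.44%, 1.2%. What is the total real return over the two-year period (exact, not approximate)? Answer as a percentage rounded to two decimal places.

Compound the nominal returns: 1.1020 × 1.0915 = 1.202833.
Compound inflation: 0.9956 × 1.0120 = 1.007547.
Deflate: 1.202833 / 1.007547 = 1.193823.
Total real return = 1.193823 − 1 → 19.38%.

19.38%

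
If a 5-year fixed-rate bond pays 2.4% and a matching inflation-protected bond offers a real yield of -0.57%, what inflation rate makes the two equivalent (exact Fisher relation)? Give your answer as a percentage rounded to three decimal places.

2.987%

(1 + π) = (1 + i)/(1 + r) = 1.02400 / 0.99430 = 1.029870
Break-even inflation = 1.029870 − 1 → 2.987%.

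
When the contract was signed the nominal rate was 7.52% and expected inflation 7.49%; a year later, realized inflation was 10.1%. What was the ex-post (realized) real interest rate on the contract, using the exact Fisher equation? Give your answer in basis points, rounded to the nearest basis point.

-234 basis points

Ex-post: (1 + 0.0752)/(1 + 0.1010) − 1 = -2.3433%
So the realized real rate is -234 basis points.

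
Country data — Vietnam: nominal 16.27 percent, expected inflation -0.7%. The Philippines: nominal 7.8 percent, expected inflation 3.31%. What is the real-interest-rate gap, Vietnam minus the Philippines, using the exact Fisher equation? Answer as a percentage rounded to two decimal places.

Vietnam: (1 + 0.1627)/(1 − 0.0070) − 1 = 17.0896%
The Philippines: (1 + 0.0780)/(1 + 0.0331) − 1 = 4.3461%
Differential = 17.0896% − 4.3461% = 12.7435% → 12.74%.

12.74%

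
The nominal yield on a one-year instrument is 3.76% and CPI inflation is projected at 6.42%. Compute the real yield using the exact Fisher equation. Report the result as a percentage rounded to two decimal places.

By the Fisher equation, 1 + r = (1 + i)/(1 + π).
1 + r = 1.03760 / 1.06420 = 0.975005
r = 0.975005 − 1 = -2.4995%, i.e. -2.50%.

-2.50%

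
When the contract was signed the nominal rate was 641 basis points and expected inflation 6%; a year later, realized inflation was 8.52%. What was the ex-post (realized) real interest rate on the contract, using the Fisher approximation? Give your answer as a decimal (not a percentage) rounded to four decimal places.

Ex-post: 6.41% − 8.52% = -2.110%
So the realized real rate is -0.0211.

-0.0211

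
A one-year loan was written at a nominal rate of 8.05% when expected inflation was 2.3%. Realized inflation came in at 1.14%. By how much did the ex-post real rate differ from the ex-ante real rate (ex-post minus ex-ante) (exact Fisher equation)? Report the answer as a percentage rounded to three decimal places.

Ex-ante: (1 + 0.0805)/(1 + 0.0230) − 1 = 5.6207%
Ex-post: (1 + 0.0805)/(1 + 0.0114) − 1 = 6.8321%
Difference (ex-post − ex-ante) = 1.2114% → 1.211%.

1.211%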